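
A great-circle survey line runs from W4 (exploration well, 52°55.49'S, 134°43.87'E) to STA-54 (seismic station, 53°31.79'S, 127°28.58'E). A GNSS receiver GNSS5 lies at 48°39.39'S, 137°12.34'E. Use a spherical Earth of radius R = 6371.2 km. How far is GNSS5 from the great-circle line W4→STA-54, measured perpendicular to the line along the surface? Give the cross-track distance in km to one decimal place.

W4: φ = -52.92483°, λ = +134.73117°
STA-54: φ = -53.52983°, λ = +127.47633°
GNSS5: φ = -48.65650°, λ = +137.20567°
δ₁₃ = central angle W4→GNSS5 = 0.079329 rad  (haversine)
θ₁₃ = bearing W4→GNSS5 = 21.094°,  θ₁₂ = bearing W4→STA-54 = 259.173°
dₓₜ = R·arcsin(sin δ₁₃ · sin(θ₁₃ − θ₁₂)) = 6371.2·arcsin(0.07925·sin(-238.079°)) = 428.868 km
|dₓₜ| = 428.868 km

428.9 km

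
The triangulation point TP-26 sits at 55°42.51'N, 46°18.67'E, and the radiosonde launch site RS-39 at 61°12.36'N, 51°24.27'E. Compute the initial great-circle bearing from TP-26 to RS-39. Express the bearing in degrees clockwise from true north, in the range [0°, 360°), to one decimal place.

23.7°

TP-26: φ = +55.70850°, λ = +46.31117°
RS-39: φ = +61.20600°, λ = +51.40450°
Δλ = 5.0933°
y = sin Δλ · cos φ₂ = 0.042761
x = cos φ₁ sin φ₂ − sin φ₁ cos φ₂ cos Δλ = 0.097374
θ = atan2(y, x) = 23.7085° → 23.7085° (mod 360°)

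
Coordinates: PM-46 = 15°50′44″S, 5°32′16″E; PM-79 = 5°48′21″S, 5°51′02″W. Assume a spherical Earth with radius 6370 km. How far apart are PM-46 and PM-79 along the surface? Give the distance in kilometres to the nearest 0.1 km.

PM-46: φ = -15.84556°, λ = +5.53778°
PM-79: φ = -5.80583°, λ = -5.85056°
Δφ = 10.0397°,  Δλ = -11.3883°
a = sin²(Δφ/2) + cos φ₁ cos φ₂ sin²(Δλ/2) = 0.017078
c = 2·arcsin(√a) = 0.262116 rad = 15.0181°
d = R·c = 6370 × 0.262116 = 1669.7 km

1669.7 km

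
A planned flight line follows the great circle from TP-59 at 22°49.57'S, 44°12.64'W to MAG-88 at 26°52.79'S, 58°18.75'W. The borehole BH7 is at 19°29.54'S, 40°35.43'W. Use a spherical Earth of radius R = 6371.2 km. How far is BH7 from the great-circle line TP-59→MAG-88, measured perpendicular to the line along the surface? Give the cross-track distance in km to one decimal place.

210.2 km

TP-59: φ = -22.82617°, λ = -44.21067°
MAG-88: φ = -26.87983°, λ = -58.31250°
BH7: φ = -19.49233°, λ = -40.59050°
δ₁₃ = central angle TP-59→BH7 = 0.082802 rad  (haversine)
θ₁₃ = bearing TP-59→BH7 = 46.028°,  θ₁₂ = bearing TP-59→MAG-88 = 249.531°
dₓₜ = R·arcsin(sin δ₁₃ · sin(θ₁₃ − θ₁₂)) = 6371.2·arcsin(0.08271·sin(-203.503°)) = 210.181 km
|dₓₜ| = 210.181 km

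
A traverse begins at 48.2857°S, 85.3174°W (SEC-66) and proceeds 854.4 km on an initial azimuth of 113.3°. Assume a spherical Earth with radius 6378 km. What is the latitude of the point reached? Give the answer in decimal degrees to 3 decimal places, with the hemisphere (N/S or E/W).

δ = d/R = 854.4/6378 = 0.133960 rad
φ₂ = arcsin(sin φ₁ cos δ + cos φ₁ sin δ cos θ)
   = arcsin(-0.74647·0.99104 + 0.66542·0.13356·-0.39555) = -50.79938°
λ₂ = λ₁ + atan2(sin θ sin δ cos φ₁, cos δ − sin φ₁ sin φ₂) = -74.12623°

50.799°S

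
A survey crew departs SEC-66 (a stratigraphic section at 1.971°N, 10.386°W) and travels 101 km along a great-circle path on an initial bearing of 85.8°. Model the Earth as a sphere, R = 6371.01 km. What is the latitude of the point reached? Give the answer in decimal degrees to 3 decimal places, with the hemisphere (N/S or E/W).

2.037°N

δ = d/R = 101/6371.01 = 0.015853 rad
φ₂ = arcsin(sin φ₁ cos δ + cos φ₁ sin δ cos θ)
   = arcsin(0.03439·0.99987 + 0.99941·0.01585·0.07324) = 2.03727°
λ₂ = λ₁ + atan2(sin θ sin δ cos φ₁, cos δ − sin φ₁ sin φ₂) = -9.47955°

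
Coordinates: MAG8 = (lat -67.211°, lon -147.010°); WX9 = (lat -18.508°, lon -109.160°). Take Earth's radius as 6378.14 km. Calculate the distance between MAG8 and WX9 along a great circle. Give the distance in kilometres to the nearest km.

6051 km

Δφ = 48.7030°,  Δλ = 37.8500°
a = sin²(Δφ/2) + cos φ₁ cos φ₂ sin²(Δλ/2) = 0.208656
c = 2·arcsin(√a) = 0.948763 rad = 54.3601°
d = R·c = 6378.14 × 0.948763 = 6051.3 km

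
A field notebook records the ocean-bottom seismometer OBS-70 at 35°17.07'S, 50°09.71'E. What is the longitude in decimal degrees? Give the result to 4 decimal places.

50.1618°E

50° + 9.71′/60 = 50 + 0.16183 = 50.1618°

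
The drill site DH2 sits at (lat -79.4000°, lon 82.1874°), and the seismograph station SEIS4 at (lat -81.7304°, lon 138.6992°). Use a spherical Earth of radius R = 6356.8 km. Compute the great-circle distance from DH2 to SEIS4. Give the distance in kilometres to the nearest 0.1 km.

1013.6 km

Δφ = -2.3304°,  Δλ = 56.5118°
a = sin²(Δφ/2) + cos φ₁ cos φ₂ sin²(Δλ/2) = 0.006343
c = 2·arcsin(√a) = 0.159457 rad = 9.1362°
d = R·c = 6356.8 × 0.159457 = 1013.6 km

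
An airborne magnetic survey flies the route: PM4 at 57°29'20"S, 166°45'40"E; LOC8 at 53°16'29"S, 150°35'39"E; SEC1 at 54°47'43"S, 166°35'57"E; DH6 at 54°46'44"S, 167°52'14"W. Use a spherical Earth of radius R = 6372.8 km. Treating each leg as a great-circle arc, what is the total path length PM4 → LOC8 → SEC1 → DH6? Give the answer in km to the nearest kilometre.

PM4: φ = -57.48889°, λ = +166.76111°
LOC8: φ = -53.27472°, λ = +150.59417°
SEC1: φ = -54.79528°, λ = +166.59917°
DH6: φ = -54.77889°, λ = -167.87056°
PM4→LOC8: c = 0.175801 rad, d = 1120.35 km
LOC8→SEC1: c = 0.165809 rad, d = 1056.67 km
SEC1→DH6: c = 0.255507 rad, d = 1628.30 km
Total = 1120.35 + 1056.67 + 1628.30 = 3805.31 km

3805 km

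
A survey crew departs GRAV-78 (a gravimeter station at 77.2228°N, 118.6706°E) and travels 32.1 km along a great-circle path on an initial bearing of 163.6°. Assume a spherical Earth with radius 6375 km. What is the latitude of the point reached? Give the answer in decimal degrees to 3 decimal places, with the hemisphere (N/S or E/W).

76.946°N

δ = d/R = 32.1/6375 = 0.005035 rad
φ₂ = arcsin(sin φ₁ cos δ + cos φ₁ sin δ cos θ)
   = arcsin(0.97524·0.99999 + 0.22116·0.00504·-0.95931) = 76.94579°
λ₂ = λ₁ + atan2(sin θ sin δ cos φ₁, cos δ − sin φ₁ sin φ₂) = 119.03123°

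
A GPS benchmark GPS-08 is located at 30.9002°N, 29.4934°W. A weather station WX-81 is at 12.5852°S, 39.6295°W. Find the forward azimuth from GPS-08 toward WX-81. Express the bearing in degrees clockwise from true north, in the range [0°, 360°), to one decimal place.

194.2°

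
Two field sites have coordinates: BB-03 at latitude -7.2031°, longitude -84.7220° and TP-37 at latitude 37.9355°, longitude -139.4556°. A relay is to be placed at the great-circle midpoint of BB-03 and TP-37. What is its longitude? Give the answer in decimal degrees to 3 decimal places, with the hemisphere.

Bx = cos φ₂ cos Δλ = 0.455381,  By = cos φ₂ sin Δλ = -0.643958
φₘ = atan2(sin φ₁ + sin φ₂, √((cos φ₁ + Bx)² + By²)) = 17.16614°
λₘ = λ₁ + atan2(By, cos φ₁ + Bx) = -108.70529°

108.705°W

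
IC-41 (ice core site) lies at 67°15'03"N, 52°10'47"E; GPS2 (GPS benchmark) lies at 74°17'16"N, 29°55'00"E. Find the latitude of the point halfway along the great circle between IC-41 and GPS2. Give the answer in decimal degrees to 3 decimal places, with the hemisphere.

71.095°N

IC-41: φ = +67.25083°, λ = +52.17972°
GPS2: φ = +74.28778°, λ = +29.91667°
Bx = cos φ₂ cos Δλ = 0.250618,  By = cos φ₂ sin Δλ = -0.102597
φₘ = atan2(sin φ₁ + sin φ₂, √((cos φ₁ + Bx)² + By²)) = 71.09466°
λₘ = λ₁ + atan2(By, cos φ₁ + Bx) = 43.03451°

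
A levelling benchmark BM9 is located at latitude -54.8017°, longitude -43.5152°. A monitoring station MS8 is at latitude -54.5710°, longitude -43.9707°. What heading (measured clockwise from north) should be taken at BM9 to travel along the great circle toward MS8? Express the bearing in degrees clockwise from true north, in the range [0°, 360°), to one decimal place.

Δλ = -0.4555°
y = sin Δλ · cos φ₂ = -0.004609
x = cos φ₁ sin φ₂ − sin φ₁ cos φ₂ cos Δλ = 0.004011
θ = atan2(y, x) = -48.9619° → 311.0381° (mod 360°)

311.0°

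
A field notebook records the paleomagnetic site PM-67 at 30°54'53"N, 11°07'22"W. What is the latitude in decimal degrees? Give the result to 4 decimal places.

30.9147°N

30° + 54′/60 + 53″/3600 = 30 + 0.90000 + 0.01472 = 30.9147°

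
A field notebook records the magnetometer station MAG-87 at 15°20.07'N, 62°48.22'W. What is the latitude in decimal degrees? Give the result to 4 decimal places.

15.3345°N

15° + 20.07′/60 = 15 + 0.33450 = 15.3345°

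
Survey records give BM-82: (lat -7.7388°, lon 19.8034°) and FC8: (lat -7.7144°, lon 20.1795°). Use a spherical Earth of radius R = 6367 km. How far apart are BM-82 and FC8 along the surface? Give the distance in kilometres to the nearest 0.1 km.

41.5 km

Δφ = 0.0244°,  Δλ = 0.3761°
a = sin²(Δφ/2) + cos φ₁ cos φ₂ sin²(Δλ/2) = 0.000011
c = 2·arcsin(√a) = 0.006519 rad = 0.3735°
d = R·c = 6367 × 0.006519 = 41.5 km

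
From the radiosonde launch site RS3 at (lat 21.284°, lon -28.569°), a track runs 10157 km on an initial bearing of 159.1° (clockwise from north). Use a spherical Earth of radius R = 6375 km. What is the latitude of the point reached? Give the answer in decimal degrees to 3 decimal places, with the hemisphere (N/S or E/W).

61.452°S

δ = d/R = 10157/6375 = 1.593255 rad
φ₂ = arcsin(sin φ₁ cos δ + cos φ₁ sin δ cos θ)
   = arcsin(0.36299·-0.02246 + 0.93179·0.99975·-0.93420) = -61.45198°
λ₂ = λ₁ + atan2(sin θ sin δ cos φ₁, cos δ − sin φ₁ sin φ₂) = 19.70096°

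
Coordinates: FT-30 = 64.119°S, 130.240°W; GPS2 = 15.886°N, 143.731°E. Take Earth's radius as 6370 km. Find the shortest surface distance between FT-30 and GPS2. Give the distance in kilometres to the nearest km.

Δφ = 80.0050°,  Δλ = -86.0290°
a = sin²(Δφ/2) + cos φ₁ cos φ₂ sin²(Δλ/2) = 0.608598
c = 2·arcsin(√a) = 1.789738 rad = 102.5444°
d = R·c = 6370 × 1.789738 = 11400.6 km

11401 km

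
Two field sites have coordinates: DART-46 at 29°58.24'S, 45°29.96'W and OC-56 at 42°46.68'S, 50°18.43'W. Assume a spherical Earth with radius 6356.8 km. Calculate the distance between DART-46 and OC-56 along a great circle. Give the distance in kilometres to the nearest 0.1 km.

DART-46: φ = -29.97067°, λ = -45.49933°
OC-56: φ = -42.77800°, λ = -50.30717°
Δφ = -12.8073°,  Δλ = -4.8078°
a = sin²(Δφ/2) + cos φ₁ cos φ₂ sin²(Δλ/2) = 0.013558
c = 2·arcsin(√a) = 0.233408 rad = 13.3733°
d = R·c = 6356.8 × 0.233408 = 1483.7 km

1483.7 km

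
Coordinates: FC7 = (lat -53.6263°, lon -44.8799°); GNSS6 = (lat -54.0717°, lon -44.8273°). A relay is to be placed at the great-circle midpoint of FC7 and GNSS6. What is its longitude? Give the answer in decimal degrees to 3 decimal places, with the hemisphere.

44.854°W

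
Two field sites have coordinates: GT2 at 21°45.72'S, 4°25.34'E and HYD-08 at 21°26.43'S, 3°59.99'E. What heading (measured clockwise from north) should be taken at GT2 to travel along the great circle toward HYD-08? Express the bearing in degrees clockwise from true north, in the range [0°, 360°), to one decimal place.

GT2: φ = -21.76200°, λ = +4.42233°
HYD-08: φ = -21.44050°, λ = +3.99983°
Δλ = -0.4225°
y = sin Δλ · cos φ₂ = -0.006864
x = cos φ₁ sin φ₂ − sin φ₁ cos φ₂ cos Δλ = 0.005602
θ = atan2(y, x) = -50.7801° → 309.2199° (mod 360°)

309.2°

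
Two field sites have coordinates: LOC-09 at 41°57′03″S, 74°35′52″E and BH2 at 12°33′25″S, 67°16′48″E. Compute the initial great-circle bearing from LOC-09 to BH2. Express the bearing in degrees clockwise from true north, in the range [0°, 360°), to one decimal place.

LOC-09: φ = -41.95083°, λ = +74.59778°
BH2: φ = -12.55694°, λ = +67.28000°
Δλ = -7.3178°
y = sin Δλ · cos φ₂ = -0.124326
x = cos φ₁ sin φ₂ − sin φ₁ cos φ₂ cos Δλ = 0.485496
θ = atan2(y, x) = -14.3636° → 345.6364° (mod 360°)

345.6°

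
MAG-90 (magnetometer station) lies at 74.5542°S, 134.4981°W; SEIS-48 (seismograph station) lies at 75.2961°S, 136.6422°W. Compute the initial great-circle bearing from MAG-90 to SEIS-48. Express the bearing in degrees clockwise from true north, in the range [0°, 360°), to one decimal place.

Δλ = -2.1441°
y = sin Δλ · cos φ₂ = -0.009496
x = cos φ₁ sin φ₂ − sin φ₁ cos φ₂ cos Δλ = -0.013120
θ = atan2(y, x) = -144.1019° → 215.8981° (mod 360°)

215.9°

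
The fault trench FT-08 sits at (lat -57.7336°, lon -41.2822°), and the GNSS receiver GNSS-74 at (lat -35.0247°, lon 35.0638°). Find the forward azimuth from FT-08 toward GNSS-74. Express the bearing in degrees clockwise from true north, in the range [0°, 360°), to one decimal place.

Δλ = 76.3460°
y = sin Δλ · cos φ₂ = 0.795762
x = cos φ₁ sin φ₂ − sin φ₁ cos φ₂ cos Δλ = -0.142939
θ = atan2(y, x) = 100.1832° → 100.1832° (mod 360°)

100.2°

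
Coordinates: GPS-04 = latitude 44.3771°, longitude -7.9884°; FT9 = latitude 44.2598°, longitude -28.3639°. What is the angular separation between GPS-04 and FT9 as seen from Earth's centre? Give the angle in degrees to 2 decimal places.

Δφ = -0.1173°,  Δλ = -20.3755°
a = sin²(Δφ/2) + cos φ₁ cos φ₂ sin²(Δλ/2) = 0.016015
c = 2·arcsin(√a) = 0.253784 rad = 14.5408°

14.54°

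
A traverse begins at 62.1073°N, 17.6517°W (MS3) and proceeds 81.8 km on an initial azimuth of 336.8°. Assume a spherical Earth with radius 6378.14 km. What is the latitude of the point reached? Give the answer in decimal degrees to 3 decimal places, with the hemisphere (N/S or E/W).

62.781°N

δ = d/R = 81.8/6378.14 = 0.012825 rad
φ₂ = arcsin(sin φ₁ cos δ + cos φ₁ sin δ cos θ)
   = arcsin(0.88383·0.99992 + 0.46782·0.01282·0.91914) = 62.78128°
λ₂ = λ₁ + atan2(sin θ sin δ cos φ₁, cos δ − sin φ₁ sin φ₂) = -18.28459°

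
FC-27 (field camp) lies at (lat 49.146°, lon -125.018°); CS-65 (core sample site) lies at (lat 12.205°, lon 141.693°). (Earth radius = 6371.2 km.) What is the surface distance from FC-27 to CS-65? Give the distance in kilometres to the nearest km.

9221 km

Δφ = -36.9410°,  Δλ = -93.2890°
a = sin²(Δφ/2) + cos φ₁ cos φ₂ sin²(Δλ/2) = 0.438387
c = 2·arcsin(√a) = 1.447257 rad = 82.9217°
d = R·c = 6371.2 × 1.447257 = 9220.8 km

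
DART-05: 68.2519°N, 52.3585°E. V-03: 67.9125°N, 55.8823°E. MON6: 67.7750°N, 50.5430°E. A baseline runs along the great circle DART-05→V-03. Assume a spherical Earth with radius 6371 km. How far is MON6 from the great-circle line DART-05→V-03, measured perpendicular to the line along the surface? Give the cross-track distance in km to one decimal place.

67.6 km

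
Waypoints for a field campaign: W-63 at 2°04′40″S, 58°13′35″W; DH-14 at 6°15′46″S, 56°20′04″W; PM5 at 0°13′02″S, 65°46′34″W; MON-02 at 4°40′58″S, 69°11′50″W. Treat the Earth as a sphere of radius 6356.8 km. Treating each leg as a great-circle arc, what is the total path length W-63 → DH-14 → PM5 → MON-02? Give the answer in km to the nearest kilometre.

2375 km

W-63: φ = -2.07778°, λ = -58.22639°
DH-14: φ = -6.26278°, λ = -56.33444°
PM5: φ = -0.21722°, λ = -65.77611°
MON-02: φ = -4.68278°, λ = -69.19722°
W-63→DH-14: c = 0.080120 rad, d = 509.31 km
DH-14→PM5: c = 0.195387 rad, d = 1242.04 km
PM5→MON-02: c = 0.098139 rad, d = 623.85 km
Total = 509.31 + 1242.04 + 623.85 = 2375.20 km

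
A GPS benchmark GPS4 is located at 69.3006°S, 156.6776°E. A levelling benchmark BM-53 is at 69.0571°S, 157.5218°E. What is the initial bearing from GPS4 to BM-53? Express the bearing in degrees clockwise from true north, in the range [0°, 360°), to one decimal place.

Δλ = 0.8442°
y = sin Δλ · cos φ₂ = 0.005266
x = cos φ₁ sin φ₂ − sin φ₁ cos φ₂ cos Δλ = 0.004214
θ = atan2(y, x) = 51.3368° → 51.3368° (mod 360°)

51.3°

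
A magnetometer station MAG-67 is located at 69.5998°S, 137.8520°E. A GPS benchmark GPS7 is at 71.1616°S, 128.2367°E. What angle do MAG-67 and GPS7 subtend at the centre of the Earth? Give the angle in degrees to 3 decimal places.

Δφ = -1.5618°,  Δλ = -9.6153°
a = sin²(Δφ/2) + cos φ₁ cos φ₂ sin²(Δλ/2) = 0.000976
c = 2·arcsin(√a) = 0.062504 rad = 3.5812°

3.581°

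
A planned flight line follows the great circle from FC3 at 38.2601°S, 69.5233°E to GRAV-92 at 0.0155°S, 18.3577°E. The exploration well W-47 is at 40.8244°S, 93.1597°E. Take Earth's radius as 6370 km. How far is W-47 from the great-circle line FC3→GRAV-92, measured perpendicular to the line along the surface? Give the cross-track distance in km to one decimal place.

382.8 km

δ₁₃ = central angle FC3→W-47 = 0.320266 rad  (haversine)
θ₁₃ = bearing FC3→W-47 = 105.485°,  θ₁₂ = bearing FC3→GRAV-92 = 296.483°
dₓₜ = R·arcsin(sin δ₁₃ · sin(θ₁₃ − θ₁₂)) = 6370·arcsin(0.31482·sin(-190.998°)) = 382.824 km
|dₓₜ| = 382.824 km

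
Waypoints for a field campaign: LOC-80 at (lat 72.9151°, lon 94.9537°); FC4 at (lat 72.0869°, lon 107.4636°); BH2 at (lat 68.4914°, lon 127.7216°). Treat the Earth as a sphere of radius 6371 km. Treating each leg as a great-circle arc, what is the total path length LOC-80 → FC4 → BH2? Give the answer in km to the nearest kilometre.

LOC-80→FC4: c = 0.067091 rad, d = 427.44 km
FC4→BH2: c = 0.133845 rad, d = 852.73 km
Total = 427.44 + 852.73 = 1280.17 km

1280 km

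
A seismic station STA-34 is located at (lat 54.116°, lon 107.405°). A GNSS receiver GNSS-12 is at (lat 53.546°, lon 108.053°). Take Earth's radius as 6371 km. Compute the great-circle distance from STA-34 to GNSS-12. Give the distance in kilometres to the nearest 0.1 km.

76.3 km

Δφ = -0.5700°,  Δλ = 0.6480°
a = sin²(Δφ/2) + cos φ₁ cos φ₂ sin²(Δλ/2) = 0.000036
c = 2·arcsin(√a) = 0.011980 rad = 0.6864°
d = R·c = 6371 × 0.011980 = 76.3 km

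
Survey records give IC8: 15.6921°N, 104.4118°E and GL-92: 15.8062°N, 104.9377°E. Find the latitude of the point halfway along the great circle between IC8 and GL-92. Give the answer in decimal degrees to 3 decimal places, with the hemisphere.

Bx = cos φ₂ cos Δλ = 0.962148,  By = cos φ₂ sin Δλ = 0.008832
φₘ = atan2(sin φ₁ + sin φ₂, √((cos φ₁ + Bx)² + By²)) = 15.74931°
λₘ = λ₁ + atan2(By, cos φ₁ + Bx) = 104.67468°

15.749°N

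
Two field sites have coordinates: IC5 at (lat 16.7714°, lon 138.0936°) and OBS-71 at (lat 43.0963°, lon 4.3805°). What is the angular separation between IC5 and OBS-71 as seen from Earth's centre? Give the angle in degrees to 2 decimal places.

106.62°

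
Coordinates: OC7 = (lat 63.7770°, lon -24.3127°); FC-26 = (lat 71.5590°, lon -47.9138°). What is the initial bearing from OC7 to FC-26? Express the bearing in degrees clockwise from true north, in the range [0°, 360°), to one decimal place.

321.5°

Δλ = -23.6011°
y = sin Δλ · cos φ₂ = -0.126647
x = cos φ₁ sin φ₂ − sin φ₁ cos φ₂ cos Δλ = 0.159140
θ = atan2(y, x) = -38.5135° → 321.4865° (mod 360°)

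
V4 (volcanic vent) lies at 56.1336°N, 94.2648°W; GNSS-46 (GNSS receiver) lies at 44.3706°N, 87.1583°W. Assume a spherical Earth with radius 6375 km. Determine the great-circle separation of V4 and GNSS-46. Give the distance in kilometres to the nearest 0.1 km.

Δφ = -11.7630°,  Δλ = 7.1065°
a = sin²(Δφ/2) + cos φ₁ cos φ₂ sin²(Δλ/2) = 0.012030
c = 2·arcsin(√a) = 0.219809 rad = 12.5941°
d = R·c = 6375 × 0.219809 = 1401.3 km

1401.3 km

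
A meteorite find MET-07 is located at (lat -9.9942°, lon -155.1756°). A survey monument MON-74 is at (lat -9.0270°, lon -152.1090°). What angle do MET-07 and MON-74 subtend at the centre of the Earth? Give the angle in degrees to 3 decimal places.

Δφ = 0.9672°,  Δλ = 3.0666°
a = sin²(Δφ/2) + cos φ₁ cos φ₂ sin²(Δλ/2) = 0.000768
c = 2·arcsin(√a) = 0.055419 rad = 3.1753°

3.175°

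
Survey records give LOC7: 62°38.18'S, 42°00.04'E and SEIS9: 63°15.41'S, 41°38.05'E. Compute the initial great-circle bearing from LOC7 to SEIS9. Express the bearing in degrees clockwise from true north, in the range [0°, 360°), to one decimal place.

194.9°

LOC7: φ = -62.63633°, λ = +42.00067°
SEIS9: φ = -63.25683°, λ = +41.63417°
Δλ = -0.3665°
y = sin Δλ · cos φ₂ = -0.002878
x = cos φ₁ sin φ₂ − sin φ₁ cos φ₂ cos Δλ = -0.010838
θ = atan2(y, x) = -165.1261° → 194.8739° (mod 360°)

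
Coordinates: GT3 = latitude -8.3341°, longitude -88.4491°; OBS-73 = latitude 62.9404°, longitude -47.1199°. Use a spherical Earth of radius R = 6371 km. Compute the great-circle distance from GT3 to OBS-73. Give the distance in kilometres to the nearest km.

Δφ = 71.2745°,  Δλ = 41.3292°
a = sin²(Δφ/2) + cos φ₁ cos φ₂ sin²(Δλ/2) = 0.395538
c = 2·arcsin(√a) = 1.360322 rad = 77.9407°
d = R·c = 6371 × 1.360322 = 8666.6 km

8667 km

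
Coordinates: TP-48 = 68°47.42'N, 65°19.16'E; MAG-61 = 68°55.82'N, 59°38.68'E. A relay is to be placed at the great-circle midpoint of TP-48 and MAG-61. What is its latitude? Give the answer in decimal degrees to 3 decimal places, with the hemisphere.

TP-48: φ = +68.79033°, λ = +65.31933°
MAG-61: φ = +68.93033°, λ = +59.64467°
Bx = cos φ₂ cos Δλ = 0.357741,  By = cos φ₂ sin Δλ = -0.035548
φₘ = atan2(sin φ₁ + sin φ₂, √((cos φ₁ + Bx)² + By²)) = 68.88396°
λₘ = λ₁ + atan2(By, cos φ₁ + Bx) = 62.49097°

68.884°N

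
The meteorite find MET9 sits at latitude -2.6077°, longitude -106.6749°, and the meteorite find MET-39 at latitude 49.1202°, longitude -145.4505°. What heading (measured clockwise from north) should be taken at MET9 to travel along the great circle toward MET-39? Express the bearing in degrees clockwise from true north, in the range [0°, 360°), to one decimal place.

332.2°

Δλ = -38.7756°
y = sin Δλ · cos φ₂ = -0.409879
x = cos φ₁ sin φ₂ − sin φ₁ cos φ₂ cos Δλ = 0.778515
θ = atan2(y, x) = -27.7663° → 332.2337° (mod 360°)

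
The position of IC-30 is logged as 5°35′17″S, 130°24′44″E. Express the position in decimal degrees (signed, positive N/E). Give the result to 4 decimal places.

lat: 5.5881° S → -5.5881°
lon: 130.4122° E → +130.4122°

-5.5881°, +130.4122°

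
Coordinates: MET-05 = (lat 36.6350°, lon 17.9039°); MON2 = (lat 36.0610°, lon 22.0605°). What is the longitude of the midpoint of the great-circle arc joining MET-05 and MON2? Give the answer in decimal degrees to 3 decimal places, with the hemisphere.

Bx = cos φ₂ cos Δλ = 0.806264,  By = cos φ₂ sin Δλ = 0.058594
φₘ = atan2(sin φ₁ + sin φ₂, √((cos φ₁ + Bx)² + By²)) = 36.36600°
λₘ = λ₁ + atan2(By, cos φ₁ + Bx) = 19.98986°

19.990°E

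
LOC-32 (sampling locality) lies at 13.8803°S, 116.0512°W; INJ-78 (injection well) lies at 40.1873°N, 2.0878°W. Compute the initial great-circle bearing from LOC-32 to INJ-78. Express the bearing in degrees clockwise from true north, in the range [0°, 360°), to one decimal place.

51.7°

Δλ = 113.9634°
y = sin Δλ · cos φ₂ = 0.698091
x = cos φ₁ sin φ₂ − sin φ₁ cos φ₂ cos Δλ = 0.552012
θ = atan2(y, x) = 51.6650° → 51.6650° (mod 360°)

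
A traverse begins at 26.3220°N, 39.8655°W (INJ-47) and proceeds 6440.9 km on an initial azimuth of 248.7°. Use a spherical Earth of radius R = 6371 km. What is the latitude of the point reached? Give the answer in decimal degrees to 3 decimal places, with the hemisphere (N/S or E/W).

δ = d/R = 6440.9/6371 = 1.010972 rad
φ₂ = arcsin(sin φ₁ cos δ + cos φ₁ sin δ cos θ)
   = arcsin(0.44342·0.53104 + 0.89632·0.84735·-0.36325) = -2.31630°
λ₂ = λ₁ + atan2(sin θ sin δ cos φ₁, cos δ − sin φ₁ sin φ₂) = -92.06152°

2.316°S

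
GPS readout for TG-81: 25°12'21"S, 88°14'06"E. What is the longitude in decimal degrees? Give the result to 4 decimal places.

88° + 14′/60 + 6″/3600 = 88 + 0.23333 + 0.00167 = 88.2350°

88.2350°E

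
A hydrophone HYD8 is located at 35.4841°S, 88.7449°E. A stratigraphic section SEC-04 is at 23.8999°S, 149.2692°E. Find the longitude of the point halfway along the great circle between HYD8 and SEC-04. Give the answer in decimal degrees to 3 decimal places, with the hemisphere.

120.940°E

Bx = cos φ₂ cos Δλ = 0.449863,  By = cos φ₂ sin Δλ = 0.795918
φₘ = atan2(sin φ₁ + sin φ₂, √((cos φ₁ + Bx)² + By²)) = -33.41647°
λₘ = λ₁ + atan2(By, cos φ₁ + Bx) = 120.93991°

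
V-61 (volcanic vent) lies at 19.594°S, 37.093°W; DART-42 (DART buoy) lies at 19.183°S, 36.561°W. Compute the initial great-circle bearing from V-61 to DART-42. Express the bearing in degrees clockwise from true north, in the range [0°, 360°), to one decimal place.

Δλ = 0.5320°
y = sin Δλ · cos φ₂ = 0.008769
x = cos φ₁ sin φ₂ − sin φ₁ cos φ₂ cos Δλ = 0.007160
θ = atan2(y, x) = 50.7710° → 50.7710° (mod 360°)

50.8°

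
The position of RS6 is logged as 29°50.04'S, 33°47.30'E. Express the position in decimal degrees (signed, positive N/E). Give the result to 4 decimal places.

-29.8340°, +33.7883°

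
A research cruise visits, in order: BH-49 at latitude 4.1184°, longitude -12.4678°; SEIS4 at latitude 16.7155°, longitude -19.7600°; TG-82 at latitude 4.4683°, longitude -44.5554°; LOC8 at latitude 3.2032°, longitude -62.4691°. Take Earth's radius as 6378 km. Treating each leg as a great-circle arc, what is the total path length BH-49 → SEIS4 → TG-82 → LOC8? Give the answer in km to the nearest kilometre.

BH-49→SEIS4: c = 0.252858 rad, d = 1612.73 km
SEIS4→TG-82: c = 0.475167 rad, d = 3030.61 km
TG-82→LOC8: c = 0.312721 rad, d = 1994.53 km
Total = 1612.73 + 3030.61 + 1994.53 = 6637.88 km

6638 km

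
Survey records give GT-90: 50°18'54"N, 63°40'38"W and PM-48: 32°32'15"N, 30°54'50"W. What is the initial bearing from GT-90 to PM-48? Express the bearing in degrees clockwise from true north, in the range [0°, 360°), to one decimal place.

113.9°

GT-90: φ = +50.31500°, λ = -63.67722°
PM-48: φ = +32.53750°, λ = -30.91389°
Δλ = 32.7633°
y = sin Δλ · cos φ₂ = 0.456228
x = cos φ₁ sin φ₂ − sin φ₁ cos φ₂ cos Δλ = -0.202110
θ = atan2(y, x) = 113.8934° → 113.8934° (mod 360°)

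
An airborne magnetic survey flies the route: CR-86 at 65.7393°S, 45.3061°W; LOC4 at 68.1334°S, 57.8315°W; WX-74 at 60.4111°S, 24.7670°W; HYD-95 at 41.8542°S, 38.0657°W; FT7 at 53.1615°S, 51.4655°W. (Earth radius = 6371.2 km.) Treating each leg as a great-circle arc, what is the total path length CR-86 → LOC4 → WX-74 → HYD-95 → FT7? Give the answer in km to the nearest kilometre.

CR-86→LOC4: c = 0.095063 rad, d = 605.67 km
LOC4→WX-74: c = 0.279661 rad, d = 1781.78 km
WX-74→HYD-95: c = 0.353561 rad, d = 2252.61 km
HYD-95→FT7: c = 0.251933 rad, d = 1605.12 km
Total = 605.67 + 1781.78 + 2252.61 + 1605.12 = 6245.17 km

6245 km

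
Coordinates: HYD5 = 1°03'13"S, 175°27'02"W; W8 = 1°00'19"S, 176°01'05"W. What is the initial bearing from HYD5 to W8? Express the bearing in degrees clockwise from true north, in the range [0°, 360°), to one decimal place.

274.9°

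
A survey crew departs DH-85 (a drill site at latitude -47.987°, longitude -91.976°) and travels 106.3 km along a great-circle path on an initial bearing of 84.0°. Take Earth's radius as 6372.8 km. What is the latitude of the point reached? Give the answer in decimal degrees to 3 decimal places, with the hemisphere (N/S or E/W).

47.878°S

δ = d/R = 106.3/6372.8 = 0.016680 rad
φ₂ = arcsin(sin φ₁ cos δ + cos φ₁ sin δ cos θ)
   = arcsin(-0.74299·0.99986 + 0.66930·0.01668·0.10453) = -47.87837°
λ₂ = λ₁ + atan2(sin θ sin δ cos φ₁, cos δ − sin φ₁ sin φ₂) = -90.55880°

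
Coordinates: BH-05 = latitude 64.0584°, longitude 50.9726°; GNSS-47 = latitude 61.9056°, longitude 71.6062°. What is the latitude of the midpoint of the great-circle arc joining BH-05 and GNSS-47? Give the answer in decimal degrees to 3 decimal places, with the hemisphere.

Bx = cos φ₂ cos Δλ = 0.440717,  By = cos φ₂ sin Δλ = 0.165950
φₘ = atan2(sin φ₁ + sin φ₂, √((cos φ₁ + Bx)² + By²)) = 63.35761°
λₘ = λ₁ + atan2(By, cos φ₁ + Bx) = 61.67370°

63.358°N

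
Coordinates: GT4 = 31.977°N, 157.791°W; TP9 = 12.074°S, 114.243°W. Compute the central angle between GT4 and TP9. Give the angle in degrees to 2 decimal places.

60.63°

Δφ = -44.0510°,  Δλ = 43.5480°
a = sin²(Δφ/2) + cos φ₁ cos φ₂ sin²(Δλ/2) = 0.254779
c = 2·arcsin(√a) = 1.058200 rad = 60.6304°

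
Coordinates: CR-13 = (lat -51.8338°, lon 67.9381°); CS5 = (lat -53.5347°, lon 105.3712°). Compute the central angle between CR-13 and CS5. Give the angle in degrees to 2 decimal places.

Δφ = -1.7009°,  Δλ = 37.4331°
a = sin²(Δφ/2) + cos φ₁ cos φ₂ sin²(Δλ/2) = 0.038037
c = 2·arcsin(√a) = 0.392578 rad = 22.4931°

22.49°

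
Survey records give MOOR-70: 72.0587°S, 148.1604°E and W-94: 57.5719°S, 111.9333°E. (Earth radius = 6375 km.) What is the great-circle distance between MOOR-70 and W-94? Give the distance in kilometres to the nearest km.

2288 km

Δφ = 14.4868°,  Δλ = -36.2271°
a = sin²(Δφ/2) + cos φ₁ cos φ₂ sin²(Δλ/2) = 0.031864
c = 2·arcsin(√a) = 0.358934 rad = 20.5654°
d = R·c = 6375 × 0.358934 = 2288.2 km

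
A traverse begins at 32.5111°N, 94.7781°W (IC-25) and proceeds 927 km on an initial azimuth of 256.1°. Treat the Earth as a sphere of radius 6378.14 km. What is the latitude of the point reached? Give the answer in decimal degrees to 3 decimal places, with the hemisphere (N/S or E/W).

30.163°N

δ = d/R = 927/6378.14 = 0.145340 rad
φ₂ = arcsin(sin φ₁ cos δ + cos φ₁ sin δ cos θ)
   = arcsin(0.53746·0.98946 + 0.84329·0.14483·-0.24023) = 30.16267°
λ₂ = λ₁ + atan2(sin θ sin δ cos φ₁, cos δ − sin φ₁ sin φ₂) = -104.13618°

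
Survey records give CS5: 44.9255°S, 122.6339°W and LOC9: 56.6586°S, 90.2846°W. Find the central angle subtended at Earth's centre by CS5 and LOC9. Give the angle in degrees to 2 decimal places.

23.26°

Δφ = -11.7331°,  Δλ = 32.3493°
a = sin²(Δφ/2) + cos φ₁ cos φ₂ sin²(Δλ/2) = 0.040645
c = 2·arcsin(√a) = 0.405994 rad = 23.2618°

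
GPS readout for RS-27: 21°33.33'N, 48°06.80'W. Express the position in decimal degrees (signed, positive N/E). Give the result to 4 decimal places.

lat: 21.5555° N → +21.5555°
lon: 48.1133° W → -48.1133°

+21.5555°, -48.1133°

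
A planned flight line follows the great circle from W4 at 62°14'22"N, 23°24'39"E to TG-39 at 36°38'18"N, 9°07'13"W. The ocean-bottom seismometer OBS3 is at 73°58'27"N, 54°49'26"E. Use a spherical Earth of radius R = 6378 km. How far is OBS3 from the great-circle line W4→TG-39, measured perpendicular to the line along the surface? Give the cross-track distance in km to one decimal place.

678.3 km

W4: φ = +62.23944°, λ = +23.41083°
TG-39: φ = +36.63833°, λ = -9.12028°
OBS3: φ = +73.97417°, λ = +54.82389°
δ₁₃ = central angle W4→OBS3 = 0.282889 rad  (haversine)
θ₁₃ = bearing W4→OBS3 = 31.030°,  θ₁₂ = bearing W4→TG-39 = 233.380°
dₓₜ = R·arcsin(sin δ₁₃ · sin(θ₁₃ − θ₁₂)) = 6378·arcsin(0.27913·sin(-202.350°)) = 678.267 km
|dₓₜ| = 678.267 km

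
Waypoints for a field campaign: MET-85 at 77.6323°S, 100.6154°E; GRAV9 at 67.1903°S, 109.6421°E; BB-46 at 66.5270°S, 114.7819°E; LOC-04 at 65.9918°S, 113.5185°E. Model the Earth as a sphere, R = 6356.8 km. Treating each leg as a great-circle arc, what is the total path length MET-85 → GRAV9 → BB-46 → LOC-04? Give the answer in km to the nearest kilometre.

1512 km

MET-85→GRAV9: c = 0.187836 rad, d = 1194.04 km
GRAV9→BB-46: c = 0.037094 rad, d = 235.80 km
BB-46→LOC-04: c = 0.012886 rad, d = 81.91 km
Total = 1194.04 + 235.80 + 81.91 = 1511.75 km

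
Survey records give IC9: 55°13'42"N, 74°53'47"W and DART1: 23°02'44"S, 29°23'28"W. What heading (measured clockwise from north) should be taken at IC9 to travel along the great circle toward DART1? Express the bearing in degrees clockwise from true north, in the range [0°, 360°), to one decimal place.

IC9: φ = +55.22833°, λ = -74.89639°
DART1: φ = -23.04556°, λ = -29.39111°
Δλ = 45.5053°
y = sin Δλ · cos φ₂ = 0.656388
x = cos φ₁ sin φ₂ − sin φ₁ cos φ₂ cos Δλ = -0.753005
θ = atan2(y, x) = 138.9216° → 138.9216° (mod 360°)

138.9°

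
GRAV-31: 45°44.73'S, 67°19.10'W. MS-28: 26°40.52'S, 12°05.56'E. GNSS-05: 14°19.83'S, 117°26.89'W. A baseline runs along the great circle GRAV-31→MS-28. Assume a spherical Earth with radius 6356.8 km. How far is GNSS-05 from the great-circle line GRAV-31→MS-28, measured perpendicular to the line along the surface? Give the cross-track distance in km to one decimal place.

GRAV-31: φ = -45.74550°, λ = -67.31833°
MS-28: φ = -26.67533°, λ = +12.09267°
GNSS-05: φ = -14.33050°, λ = -117.44817°
δ₁₃ = central angle GRAV-31→GNSS-05 = 0.913831 rad  (haversine)
θ₁₃ = bearing GRAV-31→GNSS-05 = 290.101°,  θ₁₂ = bearing GRAV-31→MS-28 = 102.559°
dₓₜ = R·arcsin(sin δ₁₃ · sin(θ₁₃ − θ₁₂)) = 6356.8·arcsin(0.79185·sin(187.542°)) = -661.835 km
|dₓₜ| = 661.835 km

661.8 km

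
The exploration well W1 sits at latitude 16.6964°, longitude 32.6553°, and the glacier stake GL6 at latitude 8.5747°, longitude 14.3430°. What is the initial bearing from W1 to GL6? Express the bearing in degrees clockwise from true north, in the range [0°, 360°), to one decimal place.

247.8°

Δλ = -18.3123°
y = sin Δλ · cos φ₂ = -0.310684
x = cos φ₁ sin φ₂ − sin φ₁ cos φ₂ cos Δλ = -0.126889
θ = atan2(y, x) = -112.2160° → 247.7840° (mod 360°)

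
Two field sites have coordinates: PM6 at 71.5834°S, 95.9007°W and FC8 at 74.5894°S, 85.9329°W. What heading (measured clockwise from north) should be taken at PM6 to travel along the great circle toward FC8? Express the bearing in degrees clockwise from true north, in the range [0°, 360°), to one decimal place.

Δλ = 9.9678°
y = sin Δλ · cos φ₂ = 0.045997
x = cos φ₁ sin φ₂ − sin φ₁ cos φ₂ cos Δλ = -0.056246
θ = atan2(y, x) = 140.7243° → 140.7243° (mod 360°)

140.7°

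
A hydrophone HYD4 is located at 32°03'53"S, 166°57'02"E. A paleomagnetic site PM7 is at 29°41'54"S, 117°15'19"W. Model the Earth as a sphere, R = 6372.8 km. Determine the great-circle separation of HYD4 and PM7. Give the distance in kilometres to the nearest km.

HYD4: φ = -32.06472°, λ = +166.95056°
PM7: φ = -29.69833°, λ = -117.25528°
Δφ = 2.3664°,  Δλ = 75.7942°
a = sin²(Δφ/2) + cos φ₁ cos φ₂ sin²(Δλ/2) = 0.278167
c = 2·arcsin(√a) = 1.111111 rad = 63.6620°
d = R·c = 6372.8 × 1.111111 = 7080.9 km

7081 km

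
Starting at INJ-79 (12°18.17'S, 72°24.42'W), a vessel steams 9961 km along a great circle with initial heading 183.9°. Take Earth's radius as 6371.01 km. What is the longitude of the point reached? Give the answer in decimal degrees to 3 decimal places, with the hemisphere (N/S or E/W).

125.911°E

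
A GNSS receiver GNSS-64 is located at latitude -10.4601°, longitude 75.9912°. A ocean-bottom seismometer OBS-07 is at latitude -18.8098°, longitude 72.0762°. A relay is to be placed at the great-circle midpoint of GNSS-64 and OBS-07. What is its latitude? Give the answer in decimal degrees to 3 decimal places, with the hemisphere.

14.643°S

Bx = cos φ₂ cos Δλ = 0.944385,  By = cos φ₂ sin Δλ = -0.064630
φₘ = atan2(sin φ₁ + sin φ₂, √((cos φ₁ + Bx)² + By²)) = -14.64313°
λₘ = λ₁ + atan2(By, cos φ₁ + Bx) = 74.07103°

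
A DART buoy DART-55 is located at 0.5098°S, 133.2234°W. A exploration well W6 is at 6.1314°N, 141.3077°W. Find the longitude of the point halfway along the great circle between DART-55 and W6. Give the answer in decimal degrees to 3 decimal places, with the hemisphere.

137.254°W

Bx = cos φ₂ cos Δλ = 0.984399,  By = cos φ₂ sin Δλ = -0.139825
φₘ = atan2(sin φ₁ + sin φ₂, √((cos φ₁ + Bx)² + By²)) = 2.81780°
λₘ = λ₁ + atan2(By, cos φ₁ + Bx) = -137.25402°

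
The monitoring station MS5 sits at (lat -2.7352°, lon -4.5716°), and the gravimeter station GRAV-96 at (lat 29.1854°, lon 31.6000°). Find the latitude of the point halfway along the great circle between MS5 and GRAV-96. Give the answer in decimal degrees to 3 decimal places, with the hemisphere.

13.883°N

Bx = cos φ₂ cos Δλ = 0.704769,  By = cos φ₂ sin Δλ = 0.515277
φₘ = atan2(sin φ₁ + sin φ₂, √((cos φ₁ + Bx)² + By²)) = 13.88328°
λₘ = λ₁ + atan2(By, cos φ₁ + Bx) = 12.25677°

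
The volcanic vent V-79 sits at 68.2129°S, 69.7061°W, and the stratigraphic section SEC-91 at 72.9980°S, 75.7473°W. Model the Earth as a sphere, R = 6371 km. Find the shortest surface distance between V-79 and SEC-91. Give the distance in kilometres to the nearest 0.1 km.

576.3 km

Δφ = -4.7851°,  Δλ = -6.0412°
a = sin²(Δφ/2) + cos φ₁ cos φ₂ sin²(Δλ/2) = 0.002044
c = 2·arcsin(√a) = 0.090454 rad = 5.1826°
d = R·c = 6371 × 0.090454 = 576.3 km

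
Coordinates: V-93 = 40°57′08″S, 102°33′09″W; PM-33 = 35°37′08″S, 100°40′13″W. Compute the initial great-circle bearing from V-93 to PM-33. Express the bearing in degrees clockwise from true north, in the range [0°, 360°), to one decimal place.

16.1°

V-93: φ = -40.95222°, λ = -102.55250°
PM-33: φ = -35.61889°, λ = -100.67028°
Δλ = 1.8822°
y = sin Δλ · cos φ₂ = 0.026700
x = cos φ₁ sin φ₂ − sin φ₁ cos φ₂ cos Δλ = 0.092662
θ = atan2(y, x) = 16.0740° → 16.0740° (mod 360°)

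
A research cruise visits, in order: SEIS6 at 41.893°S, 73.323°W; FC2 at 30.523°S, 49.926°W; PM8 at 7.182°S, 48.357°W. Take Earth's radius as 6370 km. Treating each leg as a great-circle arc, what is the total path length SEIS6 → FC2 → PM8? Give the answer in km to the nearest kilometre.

SEIS6→FC2: c = 0.382729 rad, d = 2437.98 km
FC2→PM8: c = 0.408185 rad, d = 2600.14 km
Total = 2437.98 + 2600.14 = 5038.12 km

5038 km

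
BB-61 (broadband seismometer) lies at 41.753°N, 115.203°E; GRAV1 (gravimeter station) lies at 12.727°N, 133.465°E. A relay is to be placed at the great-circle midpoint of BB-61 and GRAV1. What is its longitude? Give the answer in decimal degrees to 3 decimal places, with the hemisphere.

125.561°E

Bx = cos φ₂ cos Δλ = 0.926302,  By = cos φ₂ sin Δλ = 0.305664
φₘ = atan2(sin φ₁ + sin φ₂, √((cos φ₁ + Bx)² + By²)) = 27.53307°
λₘ = λ₁ + atan2(By, cos φ₁ + Bx) = 125.56106°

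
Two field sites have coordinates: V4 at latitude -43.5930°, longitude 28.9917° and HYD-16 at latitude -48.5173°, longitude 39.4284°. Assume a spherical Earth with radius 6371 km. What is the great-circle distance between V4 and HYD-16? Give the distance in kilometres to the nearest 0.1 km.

972.5 km

Δφ = -4.9243°,  Δλ = 10.4367°
a = sin²(Δφ/2) + cos φ₁ cos φ₂ sin²(Δλ/2) = 0.005814
c = 2·arcsin(√a) = 0.152648 rad = 8.7461°
d = R·c = 6371 × 0.152648 = 972.5 km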